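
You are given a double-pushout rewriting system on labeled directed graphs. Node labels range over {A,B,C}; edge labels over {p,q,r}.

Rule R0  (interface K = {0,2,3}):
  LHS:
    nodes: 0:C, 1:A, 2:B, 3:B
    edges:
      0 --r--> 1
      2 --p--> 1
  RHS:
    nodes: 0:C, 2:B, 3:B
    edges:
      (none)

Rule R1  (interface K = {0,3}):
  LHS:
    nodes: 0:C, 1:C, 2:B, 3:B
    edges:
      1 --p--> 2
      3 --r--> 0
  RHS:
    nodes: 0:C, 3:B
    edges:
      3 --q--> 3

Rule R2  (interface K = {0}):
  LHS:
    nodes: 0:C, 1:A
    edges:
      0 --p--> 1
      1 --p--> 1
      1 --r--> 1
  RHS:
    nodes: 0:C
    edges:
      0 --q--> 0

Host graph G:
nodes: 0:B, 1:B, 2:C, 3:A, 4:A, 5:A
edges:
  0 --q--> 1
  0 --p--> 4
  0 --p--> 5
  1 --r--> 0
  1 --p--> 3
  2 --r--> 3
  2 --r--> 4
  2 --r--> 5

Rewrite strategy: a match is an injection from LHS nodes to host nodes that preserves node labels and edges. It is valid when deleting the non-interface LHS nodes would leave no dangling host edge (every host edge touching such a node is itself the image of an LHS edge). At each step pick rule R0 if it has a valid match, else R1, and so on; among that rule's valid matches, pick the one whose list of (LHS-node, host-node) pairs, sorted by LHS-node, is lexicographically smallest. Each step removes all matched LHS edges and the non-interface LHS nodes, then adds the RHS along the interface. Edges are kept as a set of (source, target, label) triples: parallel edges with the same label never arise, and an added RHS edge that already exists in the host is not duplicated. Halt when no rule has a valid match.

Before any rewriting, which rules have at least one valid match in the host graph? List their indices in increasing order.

Answer: [R0]

Rewrite trace:
R0: 3 valid matches — {0↦2, 1↦3, 2↦1, 3↦0}, {0↦2, 1↦4, 2↦0, 3↦1}, {0↦2, 1↦5, 2↦0, 3↦1}
R1: no valid match — LHS pattern not found
R2: no valid match — LHS pattern not found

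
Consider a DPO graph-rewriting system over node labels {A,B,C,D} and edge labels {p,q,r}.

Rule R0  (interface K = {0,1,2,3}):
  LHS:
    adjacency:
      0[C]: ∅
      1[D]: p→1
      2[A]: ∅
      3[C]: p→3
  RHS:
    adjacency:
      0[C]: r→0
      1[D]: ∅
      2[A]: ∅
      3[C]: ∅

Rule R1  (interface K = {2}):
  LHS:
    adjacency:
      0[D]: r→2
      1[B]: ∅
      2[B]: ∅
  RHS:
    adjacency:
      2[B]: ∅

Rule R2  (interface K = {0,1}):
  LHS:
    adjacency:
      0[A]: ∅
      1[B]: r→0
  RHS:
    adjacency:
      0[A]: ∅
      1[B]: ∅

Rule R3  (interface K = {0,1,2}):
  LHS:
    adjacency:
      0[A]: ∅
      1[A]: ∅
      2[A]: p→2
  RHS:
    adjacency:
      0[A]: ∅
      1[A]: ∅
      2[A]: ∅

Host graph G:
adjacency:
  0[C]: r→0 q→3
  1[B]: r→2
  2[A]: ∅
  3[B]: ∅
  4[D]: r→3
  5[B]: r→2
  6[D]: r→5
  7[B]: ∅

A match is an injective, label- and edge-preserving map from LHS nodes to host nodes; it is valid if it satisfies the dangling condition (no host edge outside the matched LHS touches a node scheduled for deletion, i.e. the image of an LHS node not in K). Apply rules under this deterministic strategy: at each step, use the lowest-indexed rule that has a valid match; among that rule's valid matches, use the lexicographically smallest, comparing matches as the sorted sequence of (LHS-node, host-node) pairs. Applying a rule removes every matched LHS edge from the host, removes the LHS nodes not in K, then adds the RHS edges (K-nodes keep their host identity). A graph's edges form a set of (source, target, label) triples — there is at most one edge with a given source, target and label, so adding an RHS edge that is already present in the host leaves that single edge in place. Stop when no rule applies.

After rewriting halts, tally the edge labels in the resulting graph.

start.  V:8 E:6  edges: 0-r->0 0-q->3 1-r->2 4-r->3 5-r->2 6-r->5
1. fire R1 via {0↦4, 1↦7, 2↦3}  →  V:6 E:5  edges: 0-r->0 0-q->3 1-r->2 5-r->2 6-r->5
2. fire R2 via {0↦2, 1↦1}  →  V:6 E:4  edges: 0-r->0 0-q->3 5-r->2 6-r->5
3. fire R1 via {0↦6, 1↦1, 2↦5}  →  V:4 E:3  edges: 0-r->0 0-q->3 5-r->2
4. fire R2 via {0↦2, 1↦5}  →  V:4 E:2  edges: 0-r->0 0-q->3
normal form: no rule applies after step 4
NF edges: [(0, 0, 'r'), (0, 3, 'q')]

Answer: q:1 r:1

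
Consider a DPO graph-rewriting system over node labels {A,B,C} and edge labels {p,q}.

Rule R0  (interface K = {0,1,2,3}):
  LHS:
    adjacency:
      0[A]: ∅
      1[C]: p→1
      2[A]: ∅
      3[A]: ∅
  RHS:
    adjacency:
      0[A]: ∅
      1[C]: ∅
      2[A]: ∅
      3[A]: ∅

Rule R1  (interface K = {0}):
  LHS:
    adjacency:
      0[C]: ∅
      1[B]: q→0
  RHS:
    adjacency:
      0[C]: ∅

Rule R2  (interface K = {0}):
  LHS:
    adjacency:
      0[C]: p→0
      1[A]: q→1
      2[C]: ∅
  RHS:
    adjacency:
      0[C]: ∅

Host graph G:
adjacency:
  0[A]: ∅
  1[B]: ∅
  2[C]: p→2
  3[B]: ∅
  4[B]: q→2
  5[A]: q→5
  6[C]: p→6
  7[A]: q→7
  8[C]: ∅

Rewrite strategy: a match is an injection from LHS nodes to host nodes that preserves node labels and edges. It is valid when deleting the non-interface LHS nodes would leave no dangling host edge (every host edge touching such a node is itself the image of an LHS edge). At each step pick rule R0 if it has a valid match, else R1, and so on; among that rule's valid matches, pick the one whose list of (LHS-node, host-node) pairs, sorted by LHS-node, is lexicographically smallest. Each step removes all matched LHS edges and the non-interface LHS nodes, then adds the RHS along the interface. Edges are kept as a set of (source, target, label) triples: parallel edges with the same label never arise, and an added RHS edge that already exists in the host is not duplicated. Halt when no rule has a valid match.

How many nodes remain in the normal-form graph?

initial: |V|=9 |E|=5  E = 2-p->2 4-q->2 5-q->5 6-p->6 7-q->7
step 1: apply R0 at {0↦0, 1↦2, 2↦5, 3↦7}  → |V|=9 |E|=4  E = 4-q->2 5-q->5 6-p->6 7-q->7
step 2: apply R0 at {0↦0, 1↦6, 2↦5, 3↦7}  → |V|=9 |E|=3  E = 4-q->2 5-q->5 7-q->7
step 3: apply R1 at {0↦2, 1↦4}  → |V|=8 |E|=2  E = 5-q->5 7-q->7
final graph: no rule applies after step 3
NF nodes: {0:A, 1:B, 2:C, 3:B, 5:A, 6:C, 7:A, 8:C}

Answer: 8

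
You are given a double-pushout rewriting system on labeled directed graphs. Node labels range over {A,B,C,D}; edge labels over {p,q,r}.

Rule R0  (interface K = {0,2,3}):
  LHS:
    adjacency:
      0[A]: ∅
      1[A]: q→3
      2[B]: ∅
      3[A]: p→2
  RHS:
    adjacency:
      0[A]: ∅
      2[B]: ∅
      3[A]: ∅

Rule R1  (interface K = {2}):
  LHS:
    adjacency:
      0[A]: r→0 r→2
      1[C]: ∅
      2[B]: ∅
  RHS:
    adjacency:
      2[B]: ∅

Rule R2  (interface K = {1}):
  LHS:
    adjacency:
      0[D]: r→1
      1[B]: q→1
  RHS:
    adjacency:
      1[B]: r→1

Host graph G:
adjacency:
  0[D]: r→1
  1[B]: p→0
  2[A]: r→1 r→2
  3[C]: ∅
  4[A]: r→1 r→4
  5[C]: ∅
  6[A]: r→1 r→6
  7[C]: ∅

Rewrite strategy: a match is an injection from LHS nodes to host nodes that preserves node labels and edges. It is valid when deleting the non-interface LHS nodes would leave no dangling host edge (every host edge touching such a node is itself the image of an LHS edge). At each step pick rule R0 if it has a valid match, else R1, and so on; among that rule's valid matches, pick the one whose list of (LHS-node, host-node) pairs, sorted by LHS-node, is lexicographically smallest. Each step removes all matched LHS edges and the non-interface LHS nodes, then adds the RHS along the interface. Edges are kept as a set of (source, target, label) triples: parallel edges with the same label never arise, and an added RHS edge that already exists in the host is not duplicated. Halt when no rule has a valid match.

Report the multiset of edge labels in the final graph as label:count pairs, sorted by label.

start.  V:8 E:8  edges: 0-r->1 1-p->0 2-r->1 2-r->2 4-r->1 4-r->4 6-r->1 6-r->6
1. fire R1 via {0↦2, 1↦3, 2↦1}  →  V:6 E:6  edges: 0-r->1 1-p->0 4-r->1 4-r->4 6-r->1 6-r->6
2. fire R1 via {0↦4, 1↦5, 2↦1}  →  V:4 E:4  edges: 0-r->1 1-p->0 6-r->1 6-r->6
3. fire R1 via {0↦6, 1↦7, 2↦1}  →  V:2 E:2  edges: 0-r->1 1-p->0
final graph: no rule applies after step 3
NF edges: [(0, 1, 'r'), (1, 0, 'p')]

Answer: p:1 r:1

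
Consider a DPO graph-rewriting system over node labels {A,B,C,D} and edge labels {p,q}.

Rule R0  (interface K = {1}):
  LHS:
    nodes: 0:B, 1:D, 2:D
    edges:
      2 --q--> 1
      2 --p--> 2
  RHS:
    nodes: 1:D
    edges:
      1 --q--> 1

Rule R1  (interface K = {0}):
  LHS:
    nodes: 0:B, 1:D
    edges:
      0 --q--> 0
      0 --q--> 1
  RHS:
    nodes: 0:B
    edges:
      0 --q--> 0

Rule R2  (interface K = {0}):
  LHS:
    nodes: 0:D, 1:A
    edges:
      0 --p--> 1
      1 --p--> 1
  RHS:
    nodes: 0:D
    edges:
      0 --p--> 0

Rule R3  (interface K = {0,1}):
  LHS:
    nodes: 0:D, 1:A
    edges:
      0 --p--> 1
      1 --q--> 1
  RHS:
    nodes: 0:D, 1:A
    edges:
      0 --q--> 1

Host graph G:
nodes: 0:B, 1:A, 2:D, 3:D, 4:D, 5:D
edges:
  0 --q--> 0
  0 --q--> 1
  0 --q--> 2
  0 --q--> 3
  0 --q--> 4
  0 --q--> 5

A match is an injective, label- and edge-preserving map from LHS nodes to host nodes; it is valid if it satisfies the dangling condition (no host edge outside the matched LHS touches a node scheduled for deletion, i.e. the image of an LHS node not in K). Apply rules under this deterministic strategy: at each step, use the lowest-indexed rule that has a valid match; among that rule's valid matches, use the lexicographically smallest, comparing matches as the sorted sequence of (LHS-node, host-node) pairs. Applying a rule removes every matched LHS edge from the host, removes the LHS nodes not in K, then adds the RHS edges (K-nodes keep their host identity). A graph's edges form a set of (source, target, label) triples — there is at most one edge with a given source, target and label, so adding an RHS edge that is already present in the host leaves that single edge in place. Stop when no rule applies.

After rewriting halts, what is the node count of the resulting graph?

initial: |V|=6 |E|=6  E = 0-q->0 0-q->1 0-q->2 0-q->3 0-q->4 0-q->5
step 1: apply R1 at {0↦0, 1↦2}  → |V|=5 |E|=5  E = 0-q->0 0-q->1 0-q->3 0-q->4 0-q->5
step 2: apply R1 at {0↦0, 1↦3}  → |V|=4 |E|=4  E = 0-q->0 0-q->1 0-q->4 0-q->5
step 3: apply R1 at {0↦0, 1↦4}  → |V|=3 |E|=3  E = 0-q->0 0-q->1 0-q->5
step 4: apply R1 at {0↦0, 1↦5}  → |V|=2 |E|=2  E = 0-q->0 0-q->1
normal form: no rule applies after step 4
NF nodes: {0:B, 1:A}

Answer: 2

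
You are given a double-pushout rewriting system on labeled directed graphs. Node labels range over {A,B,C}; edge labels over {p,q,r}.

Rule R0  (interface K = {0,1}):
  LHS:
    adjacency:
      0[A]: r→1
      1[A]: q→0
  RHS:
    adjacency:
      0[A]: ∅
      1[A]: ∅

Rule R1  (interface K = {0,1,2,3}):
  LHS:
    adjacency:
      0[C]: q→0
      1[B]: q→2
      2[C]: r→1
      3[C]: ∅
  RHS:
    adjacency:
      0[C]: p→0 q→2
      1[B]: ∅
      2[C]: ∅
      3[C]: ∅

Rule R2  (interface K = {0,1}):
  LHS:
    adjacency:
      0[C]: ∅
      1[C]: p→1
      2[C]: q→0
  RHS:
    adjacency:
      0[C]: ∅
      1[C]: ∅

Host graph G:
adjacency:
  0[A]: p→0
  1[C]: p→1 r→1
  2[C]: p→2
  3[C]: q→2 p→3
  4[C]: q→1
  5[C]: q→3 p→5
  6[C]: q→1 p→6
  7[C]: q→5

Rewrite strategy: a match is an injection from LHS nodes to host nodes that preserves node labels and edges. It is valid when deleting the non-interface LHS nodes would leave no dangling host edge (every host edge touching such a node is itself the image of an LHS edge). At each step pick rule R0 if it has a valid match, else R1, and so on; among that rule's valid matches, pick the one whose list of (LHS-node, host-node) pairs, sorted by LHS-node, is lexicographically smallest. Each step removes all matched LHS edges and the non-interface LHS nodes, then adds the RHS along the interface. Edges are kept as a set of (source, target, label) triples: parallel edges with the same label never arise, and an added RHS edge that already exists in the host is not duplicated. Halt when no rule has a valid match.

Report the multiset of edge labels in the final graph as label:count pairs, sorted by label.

Answer: p:4 q:3 r:1

Steps:
initial: |V|=8 |E|=12  E = 0-p->0 1-p->1 1-r->1 2-p->2 3-q->2 3-p->3 4-q->1 5-q->3 5-p->5 6-q->1 6-p->6 7-q->5
step 1: apply R2 at {0↦1, 1↦2, 2↦4}  → |V|=7 |E|=10  E = 0-p->0 1-p->1 1-r->1 3-q->2 3-p->3 5-q->3 5-p->5 6-q->1 6-p->6 7-q->5
step 2: apply R2 at {0↦5, 1↦1, 2↦7}  → |V|=6 |E|=8  E = 0-p->0 1-r->1 3-q->2 3-p->3 5-q->3 5-p->5 6-q->1 6-p->6
normal form: no rule applies after step 2
NF edges: [(0, 0, 'p'), (1, 1, 'r'), (3, 2, 'q'), (3, 3, 'p'), (5, 3, 'q'), (5, 5, 'p'), (6, 1, 'q'), (6, 6, 'p')]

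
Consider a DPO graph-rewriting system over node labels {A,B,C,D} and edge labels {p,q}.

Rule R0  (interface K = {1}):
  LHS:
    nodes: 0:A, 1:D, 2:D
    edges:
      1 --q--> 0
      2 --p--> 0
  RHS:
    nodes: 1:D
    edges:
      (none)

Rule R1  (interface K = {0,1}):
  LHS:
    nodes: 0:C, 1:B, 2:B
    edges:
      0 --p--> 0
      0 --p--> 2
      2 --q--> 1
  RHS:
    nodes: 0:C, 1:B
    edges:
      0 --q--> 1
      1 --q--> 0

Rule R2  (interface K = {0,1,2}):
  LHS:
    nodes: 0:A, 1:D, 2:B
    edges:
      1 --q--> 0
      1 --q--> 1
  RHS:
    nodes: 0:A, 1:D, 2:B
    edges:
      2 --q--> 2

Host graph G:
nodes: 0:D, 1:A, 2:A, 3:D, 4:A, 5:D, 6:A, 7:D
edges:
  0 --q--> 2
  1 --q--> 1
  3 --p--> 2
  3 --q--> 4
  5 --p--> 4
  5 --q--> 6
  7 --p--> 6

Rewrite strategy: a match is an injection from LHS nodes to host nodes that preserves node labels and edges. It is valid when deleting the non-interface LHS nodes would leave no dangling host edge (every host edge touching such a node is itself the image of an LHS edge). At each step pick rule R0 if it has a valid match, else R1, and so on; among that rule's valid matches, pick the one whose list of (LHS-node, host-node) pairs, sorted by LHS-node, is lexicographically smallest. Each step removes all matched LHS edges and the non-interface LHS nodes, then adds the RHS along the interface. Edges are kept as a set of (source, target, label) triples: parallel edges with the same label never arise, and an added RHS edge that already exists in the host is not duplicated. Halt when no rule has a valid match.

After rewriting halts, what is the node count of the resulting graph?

Answer: 2

Derivation:
start.  V:8 E:7  edges: 0-q->2 1-q->1 3-p->2 3-q->4 5-p->4 5-q->6 7-p->6
1. fire R0 via {0↦6, 1↦5, 2↦7}  →  V:6 E:5  edges: 0-q->2 1-q->1 3-p->2 3-q->4 5-p->4
2. fire R0 via {0↦4, 1↦3, 2↦5}  →  V:4 E:3  edges: 0-q->2 1-q->1 3-p->2
3. fire R0 via {0↦2, 1↦0, 2↦3}  →  V:2 E:1  edges: 1-q->1
halt: no rule applies after step 3
NF nodes: {0:D, 1:A}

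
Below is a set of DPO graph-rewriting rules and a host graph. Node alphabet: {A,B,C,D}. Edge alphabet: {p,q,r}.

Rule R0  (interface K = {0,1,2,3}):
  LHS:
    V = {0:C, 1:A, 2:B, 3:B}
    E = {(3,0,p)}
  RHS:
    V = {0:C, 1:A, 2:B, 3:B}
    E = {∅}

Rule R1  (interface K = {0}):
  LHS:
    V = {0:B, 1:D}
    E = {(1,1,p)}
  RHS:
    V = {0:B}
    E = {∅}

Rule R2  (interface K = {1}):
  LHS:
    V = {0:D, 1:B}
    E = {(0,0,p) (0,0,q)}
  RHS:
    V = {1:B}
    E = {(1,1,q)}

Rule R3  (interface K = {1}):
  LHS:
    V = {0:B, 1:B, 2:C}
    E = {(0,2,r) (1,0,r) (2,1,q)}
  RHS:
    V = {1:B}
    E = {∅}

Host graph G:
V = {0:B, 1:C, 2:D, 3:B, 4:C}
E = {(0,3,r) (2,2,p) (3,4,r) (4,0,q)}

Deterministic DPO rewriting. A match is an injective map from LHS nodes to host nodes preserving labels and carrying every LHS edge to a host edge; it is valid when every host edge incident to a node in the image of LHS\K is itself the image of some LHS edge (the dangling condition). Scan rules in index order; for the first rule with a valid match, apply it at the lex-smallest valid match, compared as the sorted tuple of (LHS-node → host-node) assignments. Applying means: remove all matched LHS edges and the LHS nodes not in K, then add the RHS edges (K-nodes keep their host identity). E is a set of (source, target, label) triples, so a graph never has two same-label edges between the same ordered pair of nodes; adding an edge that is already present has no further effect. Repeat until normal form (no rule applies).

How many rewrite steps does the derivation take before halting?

[0] host  ⇒  5 nodes, 4 edges  {0-r->3 2-p->2 3-r->4 4-q->0}
[1] R1 @ {0↦0, 1↦2}  ⇒  4 nodes, 3 edges  {0-r->3 3-r->4 4-q->0}
[2] R3 @ {0↦3, 1↦0, 2↦4}  ⇒  2 nodes, 0 edges  {∅}
final graph: no rule applies after step 2

Answer: 2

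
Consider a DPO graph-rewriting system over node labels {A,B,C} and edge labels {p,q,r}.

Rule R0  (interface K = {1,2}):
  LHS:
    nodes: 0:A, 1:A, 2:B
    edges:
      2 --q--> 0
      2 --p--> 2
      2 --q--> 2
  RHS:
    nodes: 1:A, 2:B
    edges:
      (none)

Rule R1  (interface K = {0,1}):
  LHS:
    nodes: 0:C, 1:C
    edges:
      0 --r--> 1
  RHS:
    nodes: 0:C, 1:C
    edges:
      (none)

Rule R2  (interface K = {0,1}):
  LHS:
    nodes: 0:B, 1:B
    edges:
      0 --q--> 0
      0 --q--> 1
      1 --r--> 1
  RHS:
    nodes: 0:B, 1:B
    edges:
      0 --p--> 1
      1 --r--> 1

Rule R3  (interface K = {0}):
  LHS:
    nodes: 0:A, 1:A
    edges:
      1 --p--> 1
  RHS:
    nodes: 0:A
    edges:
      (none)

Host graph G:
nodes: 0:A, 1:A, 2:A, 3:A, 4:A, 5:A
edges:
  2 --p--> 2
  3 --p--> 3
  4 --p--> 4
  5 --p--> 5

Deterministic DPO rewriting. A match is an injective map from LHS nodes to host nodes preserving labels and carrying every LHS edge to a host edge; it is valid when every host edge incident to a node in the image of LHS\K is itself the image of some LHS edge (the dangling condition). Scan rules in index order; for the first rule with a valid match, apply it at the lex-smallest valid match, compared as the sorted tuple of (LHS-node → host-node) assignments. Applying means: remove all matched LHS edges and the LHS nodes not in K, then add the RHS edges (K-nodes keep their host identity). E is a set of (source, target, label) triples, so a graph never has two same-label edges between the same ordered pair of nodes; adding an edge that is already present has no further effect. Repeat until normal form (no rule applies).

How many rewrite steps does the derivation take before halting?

start.  V:6 E:4  edges: 2-p->2 3-p->3 4-p->4 5-p->5
1. fire R3 via {0↦0, 1↦2}  →  V:5 E:3  edges: 3-p->3 4-p->4 5-p->5
2. fire R3 via {0↦0, 1↦3}  →  V:4 E:2  edges: 4-p->4 5-p->5
3. fire R3 via {0↦0, 1↦4}  →  V:3 E:1  edges: 5-p->5
4. fire R3 via {0↦0, 1↦5}  →  V:2 E:0  edges: ∅
final graph: no rule applies after step 4

Answer: 4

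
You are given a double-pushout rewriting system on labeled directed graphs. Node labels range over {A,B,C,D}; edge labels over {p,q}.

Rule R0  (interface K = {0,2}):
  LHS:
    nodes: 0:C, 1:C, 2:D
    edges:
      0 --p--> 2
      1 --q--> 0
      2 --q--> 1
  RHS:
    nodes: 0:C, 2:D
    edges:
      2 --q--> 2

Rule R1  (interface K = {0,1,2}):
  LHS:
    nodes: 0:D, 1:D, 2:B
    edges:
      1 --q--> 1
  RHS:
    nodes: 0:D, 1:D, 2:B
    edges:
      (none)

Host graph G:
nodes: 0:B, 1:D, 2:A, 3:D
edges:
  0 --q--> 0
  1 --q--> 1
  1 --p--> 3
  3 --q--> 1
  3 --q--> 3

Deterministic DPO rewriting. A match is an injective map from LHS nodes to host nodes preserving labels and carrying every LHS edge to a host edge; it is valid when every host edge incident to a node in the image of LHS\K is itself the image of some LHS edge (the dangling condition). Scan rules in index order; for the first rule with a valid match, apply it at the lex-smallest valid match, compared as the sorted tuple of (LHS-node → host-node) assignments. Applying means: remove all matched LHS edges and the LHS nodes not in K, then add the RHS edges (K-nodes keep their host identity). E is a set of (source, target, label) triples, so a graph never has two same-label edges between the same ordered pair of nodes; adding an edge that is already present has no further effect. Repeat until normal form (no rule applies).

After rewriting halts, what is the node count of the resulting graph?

Answer: 4

Steps:
start.  V:4 E:5  edges: 0-q->0 1-q->1 1-p->3 3-q->1 3-q->3
1. fire R1 via {0↦1, 1↦3, 2↦0}  →  V:4 E:4  edges: 0-q->0 1-q->1 1-p->3 3-q->1
2. fire R1 via {0↦3, 1↦1, 2↦0}  →  V:4 E:3  edges: 0-q->0 1-p->3 3-q->1
final graph: no rule applies after step 2
NF nodes: {0:B, 1:D, 2:A, 3:D}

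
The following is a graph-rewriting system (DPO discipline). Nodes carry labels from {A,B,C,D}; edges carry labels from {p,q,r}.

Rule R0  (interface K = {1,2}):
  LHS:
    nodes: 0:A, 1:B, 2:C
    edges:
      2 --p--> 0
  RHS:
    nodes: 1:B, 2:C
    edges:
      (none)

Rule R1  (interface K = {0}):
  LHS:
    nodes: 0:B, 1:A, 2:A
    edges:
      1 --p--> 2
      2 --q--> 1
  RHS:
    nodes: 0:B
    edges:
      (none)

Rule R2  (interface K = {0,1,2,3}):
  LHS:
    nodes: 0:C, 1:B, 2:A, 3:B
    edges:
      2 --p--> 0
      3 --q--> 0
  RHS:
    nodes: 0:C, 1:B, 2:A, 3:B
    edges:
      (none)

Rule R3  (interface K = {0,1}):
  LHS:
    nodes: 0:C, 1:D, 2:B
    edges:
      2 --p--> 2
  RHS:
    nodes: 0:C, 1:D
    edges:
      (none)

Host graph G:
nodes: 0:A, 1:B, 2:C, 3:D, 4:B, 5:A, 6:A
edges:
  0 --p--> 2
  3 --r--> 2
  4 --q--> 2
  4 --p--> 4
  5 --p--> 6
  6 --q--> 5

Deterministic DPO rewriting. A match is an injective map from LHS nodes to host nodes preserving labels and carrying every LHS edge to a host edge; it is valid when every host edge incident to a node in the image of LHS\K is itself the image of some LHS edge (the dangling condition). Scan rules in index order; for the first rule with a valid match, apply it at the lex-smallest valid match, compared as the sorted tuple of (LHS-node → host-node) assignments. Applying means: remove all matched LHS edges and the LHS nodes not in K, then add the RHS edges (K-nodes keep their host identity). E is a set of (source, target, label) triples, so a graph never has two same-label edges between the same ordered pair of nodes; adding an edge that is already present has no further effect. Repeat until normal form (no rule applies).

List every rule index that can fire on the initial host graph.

Answer: [R1,R2]

Derivation:
R0: no valid match — LHS pattern not found
R1: 2 valid matches — {0↦1, 1↦5, 2↦6}, {0↦4, 1↦5, 2↦6}
R2: 1 valid match — {0↦2, 1↦1, 2↦0, 3↦4}
R3: no valid match — 1 raw match, all fail dangling condition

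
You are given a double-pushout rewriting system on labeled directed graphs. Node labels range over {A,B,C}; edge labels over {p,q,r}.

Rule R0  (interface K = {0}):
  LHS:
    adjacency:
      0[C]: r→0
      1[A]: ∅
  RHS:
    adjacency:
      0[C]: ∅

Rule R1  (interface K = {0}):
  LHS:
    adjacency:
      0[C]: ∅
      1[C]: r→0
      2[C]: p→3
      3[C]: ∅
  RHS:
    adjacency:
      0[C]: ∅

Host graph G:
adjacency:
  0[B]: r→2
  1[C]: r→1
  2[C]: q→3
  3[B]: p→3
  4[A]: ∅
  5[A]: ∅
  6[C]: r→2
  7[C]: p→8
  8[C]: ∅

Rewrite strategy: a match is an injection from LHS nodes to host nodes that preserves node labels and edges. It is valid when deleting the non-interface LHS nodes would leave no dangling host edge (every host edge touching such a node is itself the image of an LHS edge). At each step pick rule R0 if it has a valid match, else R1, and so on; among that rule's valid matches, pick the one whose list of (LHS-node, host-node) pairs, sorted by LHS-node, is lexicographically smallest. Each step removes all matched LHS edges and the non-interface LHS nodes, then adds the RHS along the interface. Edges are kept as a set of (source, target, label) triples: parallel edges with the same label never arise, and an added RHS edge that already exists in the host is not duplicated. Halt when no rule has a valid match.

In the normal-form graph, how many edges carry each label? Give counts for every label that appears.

Answer: p:1 q:1 r:1

Steps:
initial: |V|=9 |E|=6  E = 0-r->2 1-r->1 2-q->3 3-p->3 6-r->2 7-p->8
step 1: apply R0 at {0↦1, 1↦4}  → |V|=8 |E|=5  E = 0-r->2 2-q->3 3-p->3 6-r->2 7-p->8
step 2: apply R1 at {0↦2, 1↦6, 2↦7, 3↦8}  → |V|=5 |E|=3  E = 0-r->2 2-q->3 3-p->3
halt: no rule applies after step 2
NF edges: [(0, 2, 'r'), (2, 3, 'q'), (3, 3, 'p')]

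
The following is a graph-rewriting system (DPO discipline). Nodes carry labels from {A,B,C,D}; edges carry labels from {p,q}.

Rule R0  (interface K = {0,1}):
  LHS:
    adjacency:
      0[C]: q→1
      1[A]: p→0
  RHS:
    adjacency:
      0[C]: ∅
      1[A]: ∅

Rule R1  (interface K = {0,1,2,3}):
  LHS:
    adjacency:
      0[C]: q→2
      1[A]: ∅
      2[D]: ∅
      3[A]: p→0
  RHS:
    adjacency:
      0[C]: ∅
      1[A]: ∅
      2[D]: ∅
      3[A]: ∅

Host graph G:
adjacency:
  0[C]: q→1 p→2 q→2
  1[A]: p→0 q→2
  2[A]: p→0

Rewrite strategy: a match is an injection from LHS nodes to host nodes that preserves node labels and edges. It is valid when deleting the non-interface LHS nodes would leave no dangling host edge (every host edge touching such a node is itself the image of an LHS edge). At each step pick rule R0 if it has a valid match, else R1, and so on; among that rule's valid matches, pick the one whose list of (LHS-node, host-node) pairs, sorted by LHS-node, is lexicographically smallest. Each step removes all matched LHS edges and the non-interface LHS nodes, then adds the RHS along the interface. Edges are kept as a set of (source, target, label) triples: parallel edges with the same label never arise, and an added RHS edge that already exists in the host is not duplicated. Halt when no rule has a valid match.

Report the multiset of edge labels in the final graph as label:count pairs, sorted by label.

start.  V:3 E:6  edges: 0-q->1 0-p->2 0-q->2 1-p->0 1-q->2 2-p->0
1. fire R0 via {0↦0, 1↦1}  →  V:3 E:4  edges: 0-p->2 0-q->2 1-q->2 2-p->0
2. fire R0 via {0↦0, 1↦2}  →  V:3 E:2  edges: 0-p->2 1-q->2
halt: no rule applies after step 2
NF edges: [(0, 2, 'p'), (1, 2, 'q')]

Answer: p:1 q:1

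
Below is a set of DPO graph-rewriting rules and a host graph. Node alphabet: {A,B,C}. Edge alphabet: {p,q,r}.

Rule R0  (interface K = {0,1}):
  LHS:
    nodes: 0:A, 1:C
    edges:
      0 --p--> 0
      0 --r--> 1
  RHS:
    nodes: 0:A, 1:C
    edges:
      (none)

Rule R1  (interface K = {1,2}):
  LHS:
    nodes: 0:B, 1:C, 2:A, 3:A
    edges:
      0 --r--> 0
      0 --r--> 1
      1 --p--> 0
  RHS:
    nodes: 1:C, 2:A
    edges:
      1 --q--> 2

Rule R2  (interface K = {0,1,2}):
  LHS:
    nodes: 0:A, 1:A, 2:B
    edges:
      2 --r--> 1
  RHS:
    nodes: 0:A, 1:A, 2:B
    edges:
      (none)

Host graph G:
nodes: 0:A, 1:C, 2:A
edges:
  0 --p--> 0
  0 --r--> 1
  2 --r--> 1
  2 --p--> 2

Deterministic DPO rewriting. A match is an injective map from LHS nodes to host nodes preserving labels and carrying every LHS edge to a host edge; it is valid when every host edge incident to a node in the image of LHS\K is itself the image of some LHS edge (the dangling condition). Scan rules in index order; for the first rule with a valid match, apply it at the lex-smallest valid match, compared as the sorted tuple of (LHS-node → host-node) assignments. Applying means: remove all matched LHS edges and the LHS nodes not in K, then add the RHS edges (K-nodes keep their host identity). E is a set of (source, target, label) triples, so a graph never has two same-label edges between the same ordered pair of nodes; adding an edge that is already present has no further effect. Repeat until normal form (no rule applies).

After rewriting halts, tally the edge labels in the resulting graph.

[0] host  ⇒  3 nodes, 4 edges  {0-p->0 0-r->1 2-r->1 2-p->2}
[1] R0 @ {0↦0, 1↦1}  ⇒  3 nodes, 2 edges  {2-r->1 2-p->2}
[2] R0 @ {0↦2, 1↦1}  ⇒  3 nodes, 0 edges  {∅}
final graph: no rule applies after step 2
NF edges: []

Answer: (no edges)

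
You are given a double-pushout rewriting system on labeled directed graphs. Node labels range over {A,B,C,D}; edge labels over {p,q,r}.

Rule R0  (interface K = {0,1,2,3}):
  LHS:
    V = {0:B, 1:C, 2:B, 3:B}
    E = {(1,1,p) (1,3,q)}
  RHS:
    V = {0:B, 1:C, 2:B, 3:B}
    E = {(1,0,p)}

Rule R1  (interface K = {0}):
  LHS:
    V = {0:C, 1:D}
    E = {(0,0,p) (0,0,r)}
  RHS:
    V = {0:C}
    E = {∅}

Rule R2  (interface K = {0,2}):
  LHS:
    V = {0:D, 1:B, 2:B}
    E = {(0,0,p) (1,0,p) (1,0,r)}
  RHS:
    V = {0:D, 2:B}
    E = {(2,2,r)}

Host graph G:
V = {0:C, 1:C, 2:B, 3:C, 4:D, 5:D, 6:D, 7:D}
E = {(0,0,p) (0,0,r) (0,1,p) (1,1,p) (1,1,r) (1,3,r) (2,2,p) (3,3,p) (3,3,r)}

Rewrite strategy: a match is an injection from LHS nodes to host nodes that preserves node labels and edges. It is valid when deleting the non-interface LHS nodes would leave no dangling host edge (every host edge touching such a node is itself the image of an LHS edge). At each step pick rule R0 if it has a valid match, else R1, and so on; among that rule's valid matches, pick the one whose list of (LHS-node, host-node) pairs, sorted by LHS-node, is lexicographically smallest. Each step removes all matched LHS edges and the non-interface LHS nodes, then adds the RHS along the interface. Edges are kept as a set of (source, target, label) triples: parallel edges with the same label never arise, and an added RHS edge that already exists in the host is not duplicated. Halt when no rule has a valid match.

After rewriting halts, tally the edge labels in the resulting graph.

Answer: p:2 r:1

Rewrite trace:
[0] host  ⇒  8 nodes, 9 edges  {0-p->0 0-r->0 0-p->1 1-p->1 1-r->1 1-r->3 2-p->2 3-p->3 3-r->3}
[1] R1 @ {0↦0, 1↦4}  ⇒  7 nodes, 7 edges  {0-p->1 1-p->1 1-r->1 1-r->3 2-p->2 3-p->3 3-r->3}
[2] R1 @ {0↦1, 1↦5}  ⇒  6 nodes, 5 edges  {0-p->1 1-r->3 2-p->2 3-p->3 3-r->3}
[3] R1 @ {0↦3, 1↦6}  ⇒  5 nodes, 3 edges  {0-p->1 1-r->3 2-p->2}
normal form: no rule applies after step 3
NF edges: [(0, 1, 'p'), (1, 3, 'r'), (2, 2, 'p')]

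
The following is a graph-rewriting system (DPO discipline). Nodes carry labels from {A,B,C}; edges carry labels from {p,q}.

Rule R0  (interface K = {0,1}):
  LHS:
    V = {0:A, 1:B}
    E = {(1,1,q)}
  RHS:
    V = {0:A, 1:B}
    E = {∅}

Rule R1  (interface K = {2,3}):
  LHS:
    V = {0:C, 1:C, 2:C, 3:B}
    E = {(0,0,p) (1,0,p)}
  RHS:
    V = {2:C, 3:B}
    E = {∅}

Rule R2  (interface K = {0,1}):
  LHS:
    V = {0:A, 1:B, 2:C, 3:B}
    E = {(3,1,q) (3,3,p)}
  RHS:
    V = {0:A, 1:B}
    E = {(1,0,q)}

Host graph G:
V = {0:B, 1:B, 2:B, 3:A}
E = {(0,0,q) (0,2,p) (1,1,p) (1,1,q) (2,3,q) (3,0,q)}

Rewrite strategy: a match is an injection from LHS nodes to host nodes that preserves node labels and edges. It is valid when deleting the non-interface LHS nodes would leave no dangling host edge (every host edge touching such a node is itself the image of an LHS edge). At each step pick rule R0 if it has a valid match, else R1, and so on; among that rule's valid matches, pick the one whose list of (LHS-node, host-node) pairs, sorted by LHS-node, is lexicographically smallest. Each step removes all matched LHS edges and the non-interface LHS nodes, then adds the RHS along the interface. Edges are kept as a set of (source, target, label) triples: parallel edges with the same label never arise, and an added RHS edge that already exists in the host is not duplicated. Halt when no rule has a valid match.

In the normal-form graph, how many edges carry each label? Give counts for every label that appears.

Answer: p:2 q:2

Steps:
[0] host  ⇒  4 nodes, 6 edges  {0-q->0 0-p->2 1-p->1 1-q->1 2-q->3 3-q->0}
[1] R0 @ {0↦3, 1↦0}  ⇒  4 nodes, 5 edges  {0-p->2 1-p->1 1-q->1 2-q->3 3-q->0}
[2] R0 @ {0↦3, 1↦1}  ⇒  4 nodes, 4 edges  {0-p->2 1-p->1 2-q->3 3-q->0}
halt: no rule applies after step 2
NF edges: [(0, 2, 'p'), (1, 1, 'p'), (2, 3, 'q'), (3, 0, 'q')]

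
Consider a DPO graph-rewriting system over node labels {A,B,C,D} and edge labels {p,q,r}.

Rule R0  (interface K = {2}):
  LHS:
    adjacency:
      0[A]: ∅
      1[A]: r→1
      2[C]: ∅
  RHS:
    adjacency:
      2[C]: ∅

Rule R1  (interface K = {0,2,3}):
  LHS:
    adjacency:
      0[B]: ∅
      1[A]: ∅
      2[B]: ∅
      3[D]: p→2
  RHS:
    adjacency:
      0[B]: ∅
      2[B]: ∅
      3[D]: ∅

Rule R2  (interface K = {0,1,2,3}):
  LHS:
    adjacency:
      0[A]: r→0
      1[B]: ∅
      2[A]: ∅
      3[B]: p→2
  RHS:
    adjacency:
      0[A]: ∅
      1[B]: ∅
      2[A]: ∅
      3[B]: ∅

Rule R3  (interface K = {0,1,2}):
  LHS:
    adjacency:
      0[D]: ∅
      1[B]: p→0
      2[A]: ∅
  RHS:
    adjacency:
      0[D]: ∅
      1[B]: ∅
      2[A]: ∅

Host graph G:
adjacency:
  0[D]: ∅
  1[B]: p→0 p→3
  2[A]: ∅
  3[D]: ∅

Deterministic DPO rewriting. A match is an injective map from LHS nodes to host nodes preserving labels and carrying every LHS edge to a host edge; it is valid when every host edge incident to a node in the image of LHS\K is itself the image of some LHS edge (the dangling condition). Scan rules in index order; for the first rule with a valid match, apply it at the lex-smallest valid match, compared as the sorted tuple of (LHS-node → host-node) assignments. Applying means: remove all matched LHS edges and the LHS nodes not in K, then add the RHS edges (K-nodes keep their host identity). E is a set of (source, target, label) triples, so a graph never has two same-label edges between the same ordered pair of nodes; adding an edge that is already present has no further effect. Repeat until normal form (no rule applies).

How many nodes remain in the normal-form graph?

[0] host  ⇒  4 nodes, 2 edges  {1-p->0 1-p->3}
[1] R3 @ {0↦0, 1↦1, 2↦2}  ⇒  4 nodes, 1 edges  {1-p->3}
[2] R3 @ {0↦3, 1↦1, 2↦2}  ⇒  4 nodes, 0 edges  {∅}
final graph: no rule applies after step 2
NF nodes: {0:D, 1:B, 2:A, 3:D}

Answer: 4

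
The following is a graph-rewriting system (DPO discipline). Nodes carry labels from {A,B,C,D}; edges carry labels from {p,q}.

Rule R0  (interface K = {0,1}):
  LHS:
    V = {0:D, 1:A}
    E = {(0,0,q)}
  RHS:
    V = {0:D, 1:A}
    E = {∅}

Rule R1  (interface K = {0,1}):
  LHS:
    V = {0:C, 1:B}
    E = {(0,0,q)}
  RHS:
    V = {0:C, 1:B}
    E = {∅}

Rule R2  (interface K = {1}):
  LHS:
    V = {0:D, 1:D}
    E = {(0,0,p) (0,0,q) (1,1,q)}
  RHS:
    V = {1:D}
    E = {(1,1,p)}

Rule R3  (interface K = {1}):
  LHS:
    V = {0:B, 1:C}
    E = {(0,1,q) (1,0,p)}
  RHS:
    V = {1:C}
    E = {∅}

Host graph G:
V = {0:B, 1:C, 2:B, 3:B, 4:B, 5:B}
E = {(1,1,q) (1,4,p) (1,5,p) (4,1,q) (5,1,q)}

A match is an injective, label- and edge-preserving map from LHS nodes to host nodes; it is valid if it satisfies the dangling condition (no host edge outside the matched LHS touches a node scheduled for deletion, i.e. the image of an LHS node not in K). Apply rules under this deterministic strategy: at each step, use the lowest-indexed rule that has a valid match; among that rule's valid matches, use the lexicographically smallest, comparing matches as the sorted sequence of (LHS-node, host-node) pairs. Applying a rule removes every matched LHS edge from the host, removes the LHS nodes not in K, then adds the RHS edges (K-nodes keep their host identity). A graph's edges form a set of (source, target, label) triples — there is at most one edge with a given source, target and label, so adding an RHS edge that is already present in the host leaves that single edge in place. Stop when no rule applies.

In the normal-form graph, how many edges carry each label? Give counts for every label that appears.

[0] host  ⇒  6 nodes, 5 edges  {1-q->1 1-p->4 1-p->5 4-q->1 5-q->1}
[1] R1 @ {0↦1, 1↦0}  ⇒  6 nodes, 4 edges  {1-p->4 1-p->5 4-q->1 5-q->1}
[2] R3 @ {0↦4, 1↦1}  ⇒  5 nodes, 2 edges  {1-p->5 5-q->1}
[3] R3 @ {0↦5, 1↦1}  ⇒  4 nodes, 0 edges  {∅}
normal form: no rule applies after step 3
NF edges: []

Answer: (no edges)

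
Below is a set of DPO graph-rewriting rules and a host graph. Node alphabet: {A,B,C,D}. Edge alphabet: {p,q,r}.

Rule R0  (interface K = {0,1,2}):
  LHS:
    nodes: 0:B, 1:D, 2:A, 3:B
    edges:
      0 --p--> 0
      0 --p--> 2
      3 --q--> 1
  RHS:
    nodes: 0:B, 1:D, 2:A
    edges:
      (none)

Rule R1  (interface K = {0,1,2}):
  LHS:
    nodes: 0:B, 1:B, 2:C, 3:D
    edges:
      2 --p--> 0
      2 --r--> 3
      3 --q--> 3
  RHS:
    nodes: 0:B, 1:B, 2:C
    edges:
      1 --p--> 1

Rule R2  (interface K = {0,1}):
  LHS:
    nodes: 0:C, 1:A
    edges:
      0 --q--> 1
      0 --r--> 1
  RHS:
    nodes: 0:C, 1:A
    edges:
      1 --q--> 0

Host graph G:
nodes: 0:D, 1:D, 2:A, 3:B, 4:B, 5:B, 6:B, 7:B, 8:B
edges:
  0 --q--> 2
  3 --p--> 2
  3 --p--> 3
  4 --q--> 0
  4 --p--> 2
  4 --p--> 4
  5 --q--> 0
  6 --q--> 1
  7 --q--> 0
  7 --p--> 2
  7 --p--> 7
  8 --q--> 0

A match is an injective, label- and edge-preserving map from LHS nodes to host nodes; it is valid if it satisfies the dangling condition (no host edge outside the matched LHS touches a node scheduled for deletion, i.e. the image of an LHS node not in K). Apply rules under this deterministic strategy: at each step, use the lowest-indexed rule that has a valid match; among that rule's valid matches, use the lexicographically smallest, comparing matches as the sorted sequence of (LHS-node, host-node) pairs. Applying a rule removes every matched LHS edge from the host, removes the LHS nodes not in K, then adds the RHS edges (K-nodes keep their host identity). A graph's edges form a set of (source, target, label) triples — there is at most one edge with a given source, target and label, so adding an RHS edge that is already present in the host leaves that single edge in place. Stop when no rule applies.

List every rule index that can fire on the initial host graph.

Answer: [R0]

Steps:
R0: 9 valid matches — {0↦3, 1↦0, 2↦2, 3↦5}, {0↦3, 1↦0, 2↦2, 3↦8}, {0↦3, 1↦1, 2↦2, 3↦6} (+6 more)
R1: no valid match — LHS pattern not found
R2: no valid match — LHS pattern not found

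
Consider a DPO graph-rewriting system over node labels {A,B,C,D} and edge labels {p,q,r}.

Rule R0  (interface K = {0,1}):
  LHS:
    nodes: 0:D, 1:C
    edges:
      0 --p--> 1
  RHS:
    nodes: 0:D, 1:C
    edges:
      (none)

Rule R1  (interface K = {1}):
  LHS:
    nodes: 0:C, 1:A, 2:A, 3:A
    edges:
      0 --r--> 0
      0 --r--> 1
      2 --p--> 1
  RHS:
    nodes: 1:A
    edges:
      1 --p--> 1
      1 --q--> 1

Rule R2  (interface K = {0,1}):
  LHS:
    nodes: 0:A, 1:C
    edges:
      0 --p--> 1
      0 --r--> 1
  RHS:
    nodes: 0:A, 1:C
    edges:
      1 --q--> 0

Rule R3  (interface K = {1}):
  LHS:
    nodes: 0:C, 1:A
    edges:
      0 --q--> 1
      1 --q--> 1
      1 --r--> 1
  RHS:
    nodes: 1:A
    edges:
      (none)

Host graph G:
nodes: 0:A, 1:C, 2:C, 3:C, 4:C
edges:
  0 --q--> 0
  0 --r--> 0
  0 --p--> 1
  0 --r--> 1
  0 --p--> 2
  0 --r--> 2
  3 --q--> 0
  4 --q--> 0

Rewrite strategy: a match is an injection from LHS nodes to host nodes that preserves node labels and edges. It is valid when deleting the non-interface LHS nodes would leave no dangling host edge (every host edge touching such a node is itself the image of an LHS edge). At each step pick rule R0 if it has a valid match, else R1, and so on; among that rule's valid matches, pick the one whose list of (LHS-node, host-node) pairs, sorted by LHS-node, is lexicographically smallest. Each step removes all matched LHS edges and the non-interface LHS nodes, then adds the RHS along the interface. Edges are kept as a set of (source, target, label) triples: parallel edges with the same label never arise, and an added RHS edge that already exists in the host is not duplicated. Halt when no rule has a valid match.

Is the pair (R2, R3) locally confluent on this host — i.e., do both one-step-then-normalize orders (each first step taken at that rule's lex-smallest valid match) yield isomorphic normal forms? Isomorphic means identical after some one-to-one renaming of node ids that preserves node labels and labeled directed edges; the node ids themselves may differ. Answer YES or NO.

Answer: YES

Derivation:
branch R2-first: apply at {0↦0, 1↦1} → |E|=7, then 2 more step(s) → NF |V|=4 |E|=3 V={0:A, 2:C, 3:C, 4:C} E=2-q->0 3-q->0 4-q->0
branch R3-first: apply at {0↦3, 1↦0} → |E|=5, then 2 more step(s) → NF |V|=4 |E|=3 V={0:A, 1:C, 2:C, 4:C} E=1-q->0 2-q->0 4-q->0
graphs isomorphic (equal up to label-preserving node renaming)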